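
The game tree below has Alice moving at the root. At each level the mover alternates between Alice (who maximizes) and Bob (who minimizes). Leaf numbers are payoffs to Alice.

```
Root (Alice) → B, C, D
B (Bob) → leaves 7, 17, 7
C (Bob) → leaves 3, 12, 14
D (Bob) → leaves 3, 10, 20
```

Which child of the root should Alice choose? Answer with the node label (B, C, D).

B

B (Bob): min(7, 17, 7) = 7
C (Bob): min(3, 12, 14) = 3
D (Bob): min(3, 10, 20) = 3
Root (Alice): max(7, 3, 3) = 7
Alice picks the child with the highest value: B (value 7).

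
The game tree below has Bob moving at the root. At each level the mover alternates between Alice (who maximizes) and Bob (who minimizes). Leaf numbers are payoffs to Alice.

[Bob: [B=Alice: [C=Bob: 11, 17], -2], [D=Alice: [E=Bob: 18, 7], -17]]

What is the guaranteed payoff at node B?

C: min(11, 17) = 11
B: max(11, -2) = 11

11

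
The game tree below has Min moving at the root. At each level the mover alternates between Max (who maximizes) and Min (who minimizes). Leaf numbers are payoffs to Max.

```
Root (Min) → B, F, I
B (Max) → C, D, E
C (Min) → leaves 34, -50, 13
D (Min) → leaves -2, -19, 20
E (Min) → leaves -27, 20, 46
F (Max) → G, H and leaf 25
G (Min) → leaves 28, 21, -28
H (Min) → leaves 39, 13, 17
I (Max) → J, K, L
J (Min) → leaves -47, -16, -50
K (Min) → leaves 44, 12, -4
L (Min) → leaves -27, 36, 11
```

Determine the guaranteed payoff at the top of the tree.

-19

C (Min): min(34, -50, 13) = -50
D (Min): min(-2, -19, 20) = -19
E (Min): min(-27, 20, 46) = -27
B (Max): max(-50, -19, -27) = -19
G (Min): min(28, 21, -28) = -28
H (Min): min(39, 13, 17) = 13
F (Max): max(-28, 13, 25) = 25
J (Min): min(-47, -16, -50) = -50
K (Min): min(44, 12, -4) = -4
L (Min): min(-27, 36, 11) = -27
I (Max): max(-50, -4, -27) = -4
Root (Min): min(-19, 25, -4) = -19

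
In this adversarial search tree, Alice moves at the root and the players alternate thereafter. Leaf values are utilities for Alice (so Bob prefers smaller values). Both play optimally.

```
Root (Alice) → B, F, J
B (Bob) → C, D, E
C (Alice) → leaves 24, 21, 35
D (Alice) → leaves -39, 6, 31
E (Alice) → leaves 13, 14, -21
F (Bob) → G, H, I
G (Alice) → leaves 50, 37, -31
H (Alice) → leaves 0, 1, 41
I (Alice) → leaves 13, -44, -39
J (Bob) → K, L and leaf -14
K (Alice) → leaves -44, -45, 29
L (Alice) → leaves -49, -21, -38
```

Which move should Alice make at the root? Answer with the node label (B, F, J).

C (Alice): max(24, 21, 35) = 35
D (Alice): max(-39, 6, 31) = 31
E (Alice): max(13, 14, -21) = 14
B (Bob): min(35, 31, 14) = 14
G (Alice): max(50, 37, -31) = 50
H (Alice): max(0, 1, 41) = 41
I (Alice): max(13, -44, -39) = 13
F (Bob): min(50, 41, 13) = 13
K (Alice): max(-44, -45, 29) = 29
L (Alice): max(-49, -21, -38) = -21
J (Bob): min(29, -21, -14) = -21
Root (Alice): max(14, 13, -21) = 14
Alice picks the child with the highest value: B (value 14).

B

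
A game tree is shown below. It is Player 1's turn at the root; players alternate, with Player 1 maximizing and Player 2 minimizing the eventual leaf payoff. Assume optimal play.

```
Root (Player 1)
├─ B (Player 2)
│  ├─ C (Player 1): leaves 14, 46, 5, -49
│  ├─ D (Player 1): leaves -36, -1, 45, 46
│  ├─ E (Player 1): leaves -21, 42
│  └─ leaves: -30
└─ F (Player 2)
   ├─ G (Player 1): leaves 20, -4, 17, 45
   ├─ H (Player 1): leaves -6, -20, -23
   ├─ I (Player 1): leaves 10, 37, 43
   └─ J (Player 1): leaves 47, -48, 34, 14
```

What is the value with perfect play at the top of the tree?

-6

C (Player 1): max(14, 46, 5, -49) = 46
D (Player 1): max(-36, -1, 45, 46) = 46
E (Player 1): max(-21, 42) = 42
B (Player 2): min(46, 46, 42, -30) = -30
G (Player 1): max(20, -4, 17, 45) = 45
H (Player 1): max(-6, -20, -23) = -6
I (Player 1): max(10, 37, 43) = 43
J (Player 1): max(47, -48, 34, 14) = 47
F (Player 2): min(45, -6, 43, 47) = -6
Root (Player 1): max(-30, -6) = -6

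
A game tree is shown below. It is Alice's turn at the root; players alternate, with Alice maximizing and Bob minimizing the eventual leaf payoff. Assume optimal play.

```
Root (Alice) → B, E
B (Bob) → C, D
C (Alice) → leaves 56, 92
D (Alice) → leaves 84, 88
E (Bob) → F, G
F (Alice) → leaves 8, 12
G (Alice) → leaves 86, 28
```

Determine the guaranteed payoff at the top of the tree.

C (Alice): max(56, 92) = 92
D (Alice): max(84, 88) = 88
B (Bob): min(92, 88) = 88
F (Alice): max(8, 12) = 12
G (Alice): max(86, 28) = 86
E (Bob): min(12, 86) = 12
Root (Alice): max(88, 12) = 88

88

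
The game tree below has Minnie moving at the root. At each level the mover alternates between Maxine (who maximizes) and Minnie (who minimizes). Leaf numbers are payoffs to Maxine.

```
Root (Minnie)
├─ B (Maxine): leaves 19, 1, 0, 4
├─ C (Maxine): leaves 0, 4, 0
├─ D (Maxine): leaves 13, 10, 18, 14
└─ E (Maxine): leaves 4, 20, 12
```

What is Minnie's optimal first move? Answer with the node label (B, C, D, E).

B (Maxine): max(19, 1, 0, 4) = 19
C (Maxine): max(0, 4, 0) = 4
D (Maxine): max(13, 10, 18, 14) = 18
E (Maxine): max(4, 20, 12) = 20
Root (Minnie): min(19, 4, 18, 20) = 4
Minnie picks the child with the lowest value: C (value 4).

C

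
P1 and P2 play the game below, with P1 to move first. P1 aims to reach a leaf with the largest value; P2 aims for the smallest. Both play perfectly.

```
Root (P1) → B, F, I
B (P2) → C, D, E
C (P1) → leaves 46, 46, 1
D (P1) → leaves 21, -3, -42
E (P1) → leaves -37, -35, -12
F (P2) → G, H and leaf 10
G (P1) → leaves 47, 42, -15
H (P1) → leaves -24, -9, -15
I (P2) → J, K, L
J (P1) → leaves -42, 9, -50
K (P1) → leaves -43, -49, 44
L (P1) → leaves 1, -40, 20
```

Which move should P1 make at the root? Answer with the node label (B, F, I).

C (P1): max(46, 46, 1) = 46
D (P1): max(21, -3, -42) = 21
E (P1): max(-37, -35, -12) = -12
B (P2): min(46, 21, -12) = -12
G (P1): max(47, 42, -15) = 47
H (P1): max(-24, -9, -15) = -9
F (P2): min(47, -9, 10) = -9
J (P1): max(-42, 9, -50) = 9
K (P1): max(-43, -49, 44) = 44
L (P1): max(1, -40, 20) = 20
I (P2): min(9, 44, 20) = 9
Root (P1): max(-12, -9, 9) = 9
P1 picks the child with the highest value: I (value 9).

I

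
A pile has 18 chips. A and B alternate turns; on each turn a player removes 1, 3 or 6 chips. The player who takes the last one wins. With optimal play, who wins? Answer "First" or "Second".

Second

W/L table (W = player to move can force a win):
i:   0  1  2  3  4  5  6  7  8  9 10 11 12 13 14 15 16 17 18
     L  W  L  W  L  W  W  W  W  L  W  L  W  L  W  W  W  W  L
Position 18 is L, so the second player wins.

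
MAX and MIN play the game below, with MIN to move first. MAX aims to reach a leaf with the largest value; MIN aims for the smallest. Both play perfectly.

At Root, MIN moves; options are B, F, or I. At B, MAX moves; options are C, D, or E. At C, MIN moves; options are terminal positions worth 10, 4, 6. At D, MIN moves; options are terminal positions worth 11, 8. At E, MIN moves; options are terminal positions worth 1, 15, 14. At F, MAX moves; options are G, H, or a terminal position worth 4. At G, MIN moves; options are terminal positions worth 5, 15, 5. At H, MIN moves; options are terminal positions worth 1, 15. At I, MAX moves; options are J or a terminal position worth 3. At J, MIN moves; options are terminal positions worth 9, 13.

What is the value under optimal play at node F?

G: min(5, 15, 5) = 5
H: min(1, 15) = 1
F: max(5, 1, 4) = 5

5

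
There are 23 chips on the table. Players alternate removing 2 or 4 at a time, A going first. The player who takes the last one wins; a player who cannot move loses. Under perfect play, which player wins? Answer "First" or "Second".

First

Compute winning (W) and losing (L) positions by backward induction:
i:   0  1  2  3  4  5  6  7  8  9 10 11 12 13 14 15 16 17 18 19 20 21 22 23
     L  L  W  W  W  W  L  L  W  W  W  W  L  L  W  W  W  W  L  L  W  W  W  W
Position 23 is W, so the first player wins.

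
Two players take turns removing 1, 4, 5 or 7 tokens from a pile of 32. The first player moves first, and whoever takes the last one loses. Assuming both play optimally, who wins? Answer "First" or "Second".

i:   0  1  2  3  4  5  6  7  8  9 10 11 12 13 14 15 16 17 18 19 20 21 22 23 24 25 26 27 28 29 30 31 32
     W  L  W  L  W  W  W  W  W  L  W  L  W  W  W  W  W  L  W  L  W  W  W  W  W  L  W  L  W  W  W  W  W
Position 32 is W, so the first player wins.

First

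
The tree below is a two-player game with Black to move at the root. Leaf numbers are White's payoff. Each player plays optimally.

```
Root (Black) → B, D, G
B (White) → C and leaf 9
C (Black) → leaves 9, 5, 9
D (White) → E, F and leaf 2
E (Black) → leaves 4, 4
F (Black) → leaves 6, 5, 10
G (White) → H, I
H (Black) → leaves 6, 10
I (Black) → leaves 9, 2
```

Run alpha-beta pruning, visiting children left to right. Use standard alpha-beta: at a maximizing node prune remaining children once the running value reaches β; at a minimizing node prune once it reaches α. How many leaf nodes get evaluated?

C [α=-∞,β=+∞]: v=5
B [α=-∞,β=+∞]: v=9
E [α=-∞,β=9]: v=4
F [α=4,β=9]: v=5
D [α=-∞,β=9]: v=5
H [α=-∞,β=5]: v=6
G [α=-∞,β=5]: v=6 after child 1 ≥ β → β-cutoff, skip 1
Root [α=-∞,β=+∞]: v=5
Leaves evaluated: 12 of 14.

12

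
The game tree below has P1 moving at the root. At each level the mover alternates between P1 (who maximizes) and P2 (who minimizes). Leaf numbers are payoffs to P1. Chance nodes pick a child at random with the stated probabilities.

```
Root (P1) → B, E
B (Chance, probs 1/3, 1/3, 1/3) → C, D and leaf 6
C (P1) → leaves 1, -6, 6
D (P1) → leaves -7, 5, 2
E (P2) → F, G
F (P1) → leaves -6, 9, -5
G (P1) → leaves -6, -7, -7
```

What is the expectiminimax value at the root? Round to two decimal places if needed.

C (P1): max(1, -6, 6) = 6
D (P1): max(-7, 5, 2) = 5
B (Chance): 1/3·6 + 1/3·5 + 1/3·6 = 5.67
F (P1): max(-6, 9, -5) = 9
G (P1): max(-6, -7, -7) = -6
E (P2): min(9, -6) = -6
Root (P1): max(5.67, -6) = 5.67

5.67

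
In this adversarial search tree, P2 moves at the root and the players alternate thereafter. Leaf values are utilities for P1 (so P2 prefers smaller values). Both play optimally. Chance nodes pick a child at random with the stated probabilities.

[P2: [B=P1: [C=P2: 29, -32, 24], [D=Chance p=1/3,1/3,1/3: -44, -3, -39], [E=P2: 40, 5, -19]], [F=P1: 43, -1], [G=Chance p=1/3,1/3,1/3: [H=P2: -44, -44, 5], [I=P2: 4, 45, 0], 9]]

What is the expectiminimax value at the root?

-19

C (P2): min(29, -32, 24) = -32
D (Chance): 1/3·-44 + 1/3·-3 + 1/3·-39 = -28.67
E (P2): min(40, 5, -19) = -19
B (P1): max(-32, -28.67, -19) = -19
F (P1): max(43, -1) = 43
H (P2): min(-44, -44, 5) = -44
I (P2): min(4, 45, 0) = 0
G (Chance): 1/3·-44 + 1/3·0 + 1/3·9 = -11.67
Root (P2): min(-19, 43, -11.67) = -19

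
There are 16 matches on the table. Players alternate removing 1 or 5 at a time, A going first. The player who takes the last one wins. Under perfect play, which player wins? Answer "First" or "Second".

Second

Mark each pile size as W (mover wins) or L (mover loses):
i:   0  1  2  3  4  5  6  7  8  9 10 11 12 13 14 15 16
     L  W  L  W  L  W  L  W  L  W  L  W  L  W  L  W  L
Position 16 is L, so the second player wins.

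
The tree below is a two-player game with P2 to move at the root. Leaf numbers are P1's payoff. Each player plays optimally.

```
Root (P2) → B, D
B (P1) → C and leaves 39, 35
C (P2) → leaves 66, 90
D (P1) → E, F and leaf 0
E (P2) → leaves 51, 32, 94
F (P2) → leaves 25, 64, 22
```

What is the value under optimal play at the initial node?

32

C (P2): min(66, 90) = 66
B (P1): max(66, 39, 35) = 66
E (P2): min(51, 32, 94) = 32
F (P2): min(25, 64, 22) = 22
D (P1): max(32, 22, 0) = 32
Root (P2): min(66, 32) = 32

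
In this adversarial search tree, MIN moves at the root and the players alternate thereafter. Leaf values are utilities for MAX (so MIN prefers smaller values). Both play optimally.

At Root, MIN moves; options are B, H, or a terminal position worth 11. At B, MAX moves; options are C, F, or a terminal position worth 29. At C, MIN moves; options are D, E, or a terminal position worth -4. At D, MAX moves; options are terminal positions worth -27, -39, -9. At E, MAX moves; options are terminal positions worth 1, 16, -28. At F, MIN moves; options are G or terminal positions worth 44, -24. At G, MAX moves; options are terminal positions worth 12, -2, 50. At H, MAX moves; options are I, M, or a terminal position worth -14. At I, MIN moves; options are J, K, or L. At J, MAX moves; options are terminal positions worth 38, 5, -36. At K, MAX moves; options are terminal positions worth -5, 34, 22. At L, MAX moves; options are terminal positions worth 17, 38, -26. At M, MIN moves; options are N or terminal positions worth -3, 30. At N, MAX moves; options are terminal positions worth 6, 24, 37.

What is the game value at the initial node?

11

D (MAX): max(-27, -39, -9) = -9
E (MAX): max(1, 16, -28) = 16
C (MIN): min(-9, 16, -4) = -9
G (MAX): max(12, -2, 50) = 50
F (MIN): min(50, 44, -24) = -24
B (MAX): max(-9, -24, 29) = 29
J (MAX): max(38, 5, -36) = 38
K (MAX): max(-5, 34, 22) = 34
L (MAX): max(17, 38, -26) = 38
I (MIN): min(38, 34, 38) = 34
N (MAX): max(6, 24, 37) = 37
M (MIN): min(37, -3, 30) = -3
H (MAX): max(34, -3, -14) = 34
Root (MIN): min(29, 34, 11) = 11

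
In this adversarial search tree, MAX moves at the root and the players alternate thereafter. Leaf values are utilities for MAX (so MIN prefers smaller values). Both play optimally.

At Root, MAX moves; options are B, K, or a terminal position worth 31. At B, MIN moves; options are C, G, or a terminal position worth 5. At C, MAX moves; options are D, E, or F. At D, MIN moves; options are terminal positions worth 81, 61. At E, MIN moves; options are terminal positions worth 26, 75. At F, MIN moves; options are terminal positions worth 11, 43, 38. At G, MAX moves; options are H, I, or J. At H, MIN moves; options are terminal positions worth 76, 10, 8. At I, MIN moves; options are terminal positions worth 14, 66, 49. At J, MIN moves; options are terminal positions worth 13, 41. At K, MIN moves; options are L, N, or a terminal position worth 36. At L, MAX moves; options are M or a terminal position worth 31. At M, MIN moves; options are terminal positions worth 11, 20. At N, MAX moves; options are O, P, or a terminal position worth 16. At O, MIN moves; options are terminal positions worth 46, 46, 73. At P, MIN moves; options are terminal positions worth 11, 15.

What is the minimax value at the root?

D (MIN): min(81, 61) = 61
E (MIN): min(26, 75) = 26
F (MIN): min(11, 43, 38) = 11
C (MAX): max(61, 26, 11) = 61
H (MIN): min(76, 10, 8) = 8
I (MIN): min(14, 66, 49) = 14
J (MIN): min(13, 41) = 13
G (MAX): max(8, 14, 13) = 14
B (MIN): min(61, 14, 5) = 5
M (MIN): min(11, 20) = 11
L (MAX): max(11, 31) = 31
O (MIN): min(46, 46, 73) = 46
P (MIN): min(11, 15) = 11
N (MAX): max(46, 11, 16) = 46
K (MIN): min(31, 46, 36) = 31
Root (MAX): max(5, 31, 31) = 31

31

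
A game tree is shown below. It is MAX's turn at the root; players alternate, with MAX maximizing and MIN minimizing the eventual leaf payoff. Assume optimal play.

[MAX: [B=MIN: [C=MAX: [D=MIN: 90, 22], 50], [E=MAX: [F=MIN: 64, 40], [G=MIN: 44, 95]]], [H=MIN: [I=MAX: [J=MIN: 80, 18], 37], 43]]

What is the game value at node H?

J: min(80, 18) = 18
I: max(18, 37) = 37
H: min(37, 43) = 37

37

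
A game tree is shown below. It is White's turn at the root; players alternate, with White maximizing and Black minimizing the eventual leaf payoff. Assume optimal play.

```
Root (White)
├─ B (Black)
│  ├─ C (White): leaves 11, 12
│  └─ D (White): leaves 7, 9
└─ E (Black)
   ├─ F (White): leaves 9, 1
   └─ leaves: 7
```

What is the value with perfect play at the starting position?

C (White): max(11, 12) = 12
D (White): max(7, 9) = 9
B (Black): min(12, 9) = 9
F (White): max(9, 1) = 9
E (Black): min(9, 7) = 7
Root (White): max(9, 7) = 9

9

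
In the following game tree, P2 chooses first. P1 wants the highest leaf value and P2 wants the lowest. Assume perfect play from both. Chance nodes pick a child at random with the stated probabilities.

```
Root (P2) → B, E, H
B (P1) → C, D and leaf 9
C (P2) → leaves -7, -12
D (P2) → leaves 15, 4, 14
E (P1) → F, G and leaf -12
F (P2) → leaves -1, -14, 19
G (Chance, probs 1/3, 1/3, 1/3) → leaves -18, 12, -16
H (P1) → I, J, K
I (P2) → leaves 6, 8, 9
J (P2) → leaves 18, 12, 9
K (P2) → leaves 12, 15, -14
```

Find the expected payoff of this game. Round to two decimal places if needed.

-7.33

C (P2): min(-7, -12) = -12
D (P2): min(15, 4, 14) = 4
B (P1): max(-12, 4, 9) = 9
F (P2): min(-1, -14, 19) = -14
G (Chance): 1/3·-18 + 1/3·12 + 1/3·-16 = -7.33
E (P1): max(-14, -7.33, -12) = -7.33
I (P2): min(6, 8, 9) = 6
J (P2): min(18, 12, 9) = 9
K (P2): min(12, 15, -14) = -14
H (P1): max(6, 9, -14) = 9
Root (P2): min(9, -7.33, 9) = -7.33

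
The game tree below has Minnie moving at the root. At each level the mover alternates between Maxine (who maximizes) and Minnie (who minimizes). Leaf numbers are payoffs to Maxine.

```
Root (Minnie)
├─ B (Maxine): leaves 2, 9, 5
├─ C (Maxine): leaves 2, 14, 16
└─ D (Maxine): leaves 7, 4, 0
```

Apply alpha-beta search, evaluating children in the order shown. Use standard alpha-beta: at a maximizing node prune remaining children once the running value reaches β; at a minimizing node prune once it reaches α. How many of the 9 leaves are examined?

8

B [α=-∞,β=+∞]: v=9
C [α=-∞,β=9]: v=14 after child 2 ≥ β → β-cutoff, skip 1
D [α=-∞,β=9]: v=7
Root [α=-∞,β=+∞]: v=7
Leaves evaluated: 8 of 9.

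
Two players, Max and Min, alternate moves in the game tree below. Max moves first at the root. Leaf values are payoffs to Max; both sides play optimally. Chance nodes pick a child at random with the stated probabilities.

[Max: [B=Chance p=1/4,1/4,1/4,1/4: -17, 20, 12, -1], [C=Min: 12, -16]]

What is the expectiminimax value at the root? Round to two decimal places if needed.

3.5

B (Chance): 1/4·-17 + 1/4·20 + 1/4·12 + 1/4·-1 = 3.5
C (Min): min(12, -16) = -16
Root (Max): max(3.5, -16) = 3.5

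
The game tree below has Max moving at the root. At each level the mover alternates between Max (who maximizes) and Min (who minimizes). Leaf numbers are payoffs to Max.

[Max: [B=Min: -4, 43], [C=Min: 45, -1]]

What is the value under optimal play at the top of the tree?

-1

B (Min): min(-4, 43) = -4
C (Min): min(45, -1) = -1
Root (Max): max(-4, -1) = -1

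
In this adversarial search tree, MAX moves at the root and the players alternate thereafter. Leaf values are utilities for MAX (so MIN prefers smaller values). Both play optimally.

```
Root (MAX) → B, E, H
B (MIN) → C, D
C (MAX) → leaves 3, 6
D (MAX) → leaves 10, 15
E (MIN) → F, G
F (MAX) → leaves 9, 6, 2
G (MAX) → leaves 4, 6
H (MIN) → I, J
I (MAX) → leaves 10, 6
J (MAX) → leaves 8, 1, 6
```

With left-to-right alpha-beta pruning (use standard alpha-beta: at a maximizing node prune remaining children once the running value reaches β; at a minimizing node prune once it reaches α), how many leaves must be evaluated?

C [α=-∞,β=+∞]: v=6
D [α=-∞,β=6]: v=10 after child 1 ≥ β → β-cutoff, skip 1
B [α=-∞,β=+∞]: v=6
F [α=6,β=+∞]: v=9
G [α=6,β=9]: v=6
E [α=6,β=+∞]: v=6
I [α=6,β=+∞]: v=10
J [α=6,β=10]: v=8
H [α=6,β=+∞]: v=8
Root [α=-∞,β=+∞]: v=8
Leaves evaluated: 13 of 14.

13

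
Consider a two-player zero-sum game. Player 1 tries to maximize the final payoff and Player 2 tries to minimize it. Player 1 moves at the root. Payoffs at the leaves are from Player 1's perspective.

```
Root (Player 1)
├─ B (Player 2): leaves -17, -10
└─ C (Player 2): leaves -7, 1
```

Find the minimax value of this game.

B (Player 2): min(-17, -10) = -17
C (Player 2): min(-7, 1) = -7
Root (Player 1): max(-17, -7) = -7

-7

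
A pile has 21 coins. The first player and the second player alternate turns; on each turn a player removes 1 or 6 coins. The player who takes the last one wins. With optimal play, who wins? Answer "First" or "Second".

W/L table (W = player to move can force a win):
i:   0  1  2  3  4  5  6  7  8  9 10 11 12 13 14 15 16 17 18 19 20 21
     L  W  L  W  L  W  W  L  W  L  W  L  W  W  L  W  L  W  L  W  W  L
Position 21 is L, so the second player wins.

Second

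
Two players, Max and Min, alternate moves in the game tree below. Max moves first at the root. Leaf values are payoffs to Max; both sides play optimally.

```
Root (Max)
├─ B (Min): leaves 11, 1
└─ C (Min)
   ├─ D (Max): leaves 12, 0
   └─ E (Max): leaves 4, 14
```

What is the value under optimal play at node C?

D: max(12, 0) = 12
E: max(4, 14) = 14
C: min(12, 14) = 12

12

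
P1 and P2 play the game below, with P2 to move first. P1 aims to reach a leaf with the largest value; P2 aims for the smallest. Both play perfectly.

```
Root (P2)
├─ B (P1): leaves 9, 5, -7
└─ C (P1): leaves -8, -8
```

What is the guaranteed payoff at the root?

-8

B (P1): max(9, 5, -7) = 9
C (P1): max(-8, -8) = -8
Root (P2): min(9, -8) = -8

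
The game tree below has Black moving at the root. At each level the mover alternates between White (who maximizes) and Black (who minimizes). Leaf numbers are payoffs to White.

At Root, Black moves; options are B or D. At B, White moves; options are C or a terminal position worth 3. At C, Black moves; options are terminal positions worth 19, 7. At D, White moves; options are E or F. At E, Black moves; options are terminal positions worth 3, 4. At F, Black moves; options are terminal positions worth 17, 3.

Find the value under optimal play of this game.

3

C (Black): min(19, 7) = 7
B (White): max(7, 3) = 7
E (Black): min(3, 4) = 3
F (Black): min(17, 3) = 3
D (White): max(3, 3) = 3
Root (Black): min(7, 3) = 3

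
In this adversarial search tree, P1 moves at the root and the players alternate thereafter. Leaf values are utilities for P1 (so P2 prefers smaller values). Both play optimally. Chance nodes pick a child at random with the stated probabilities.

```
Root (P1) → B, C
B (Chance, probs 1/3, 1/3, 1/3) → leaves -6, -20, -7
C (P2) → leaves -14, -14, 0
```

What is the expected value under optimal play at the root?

-11

B (Chance): 1/3·-6 + 1/3·-20 + 1/3·-7 = -11
C (P2): min(-14, -14, 0) = -14
Root (P1): max(-11, -14) = -11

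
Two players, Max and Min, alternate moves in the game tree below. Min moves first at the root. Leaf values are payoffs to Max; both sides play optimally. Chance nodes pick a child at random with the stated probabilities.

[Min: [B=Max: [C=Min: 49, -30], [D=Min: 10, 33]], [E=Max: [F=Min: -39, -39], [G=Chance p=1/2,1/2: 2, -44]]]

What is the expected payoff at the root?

C (Min): min(49, -30) = -30
D (Min): min(10, 33) = 10
B (Max): max(-30, 10) = 10
F (Min): min(-39, -39) = -39
G (Chance): 1/2·2 + 1/2·-44 = -21
E (Max): max(-39, -21) = -21
Root (Min): min(10, -21) = -21

-21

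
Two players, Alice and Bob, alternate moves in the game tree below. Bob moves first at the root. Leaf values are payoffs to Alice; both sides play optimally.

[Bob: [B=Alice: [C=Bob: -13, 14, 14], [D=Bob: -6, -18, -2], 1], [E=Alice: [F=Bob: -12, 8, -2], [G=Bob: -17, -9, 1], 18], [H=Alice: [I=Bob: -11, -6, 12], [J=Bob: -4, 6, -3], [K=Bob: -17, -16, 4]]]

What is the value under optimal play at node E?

F: min(-12, 8, -2) = -12
G: min(-17, -9, 1) = -17
E: max(-12, -17, 18) = 18

18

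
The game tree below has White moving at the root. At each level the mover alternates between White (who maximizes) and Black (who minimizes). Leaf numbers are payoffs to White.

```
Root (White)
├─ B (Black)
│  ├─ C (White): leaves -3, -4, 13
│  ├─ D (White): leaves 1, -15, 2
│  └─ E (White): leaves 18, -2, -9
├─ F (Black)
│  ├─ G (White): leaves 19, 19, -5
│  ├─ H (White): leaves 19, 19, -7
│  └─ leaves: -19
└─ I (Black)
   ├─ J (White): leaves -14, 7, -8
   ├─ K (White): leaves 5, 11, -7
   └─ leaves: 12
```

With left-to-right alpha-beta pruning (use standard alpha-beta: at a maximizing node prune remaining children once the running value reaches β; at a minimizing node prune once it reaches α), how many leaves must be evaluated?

C [α=-∞,β=+∞]: v=13
D [α=-∞,β=13]: v=2
E [α=-∞,β=2]: v=18 after child 1 ≥ β → β-cutoff, skip 2
B [α=-∞,β=+∞]: v=2
G [α=2,β=+∞]: v=19
H [α=2,β=19]: v=19 after child 1 ≥ β → β-cutoff, skip 2
F [α=2,β=+∞]: v=-19
J [α=2,β=+∞]: v=7
K [α=2,β=7]: v=11 after child 2 ≥ β → β-cutoff, skip 1
I [α=2,β=+∞]: v=7
Root [α=-∞,β=+∞]: v=7
Leaves evaluated: 18 of 23.

18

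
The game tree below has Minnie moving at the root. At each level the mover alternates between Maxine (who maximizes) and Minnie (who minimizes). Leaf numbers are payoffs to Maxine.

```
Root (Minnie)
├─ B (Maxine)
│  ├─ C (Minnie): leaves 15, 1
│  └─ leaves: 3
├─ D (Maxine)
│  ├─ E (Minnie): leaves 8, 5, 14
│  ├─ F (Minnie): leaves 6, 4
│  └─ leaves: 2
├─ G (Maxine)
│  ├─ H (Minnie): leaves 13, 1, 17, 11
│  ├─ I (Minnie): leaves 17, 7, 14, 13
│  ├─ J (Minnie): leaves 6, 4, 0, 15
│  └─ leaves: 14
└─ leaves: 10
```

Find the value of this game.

3

C (Minnie): min(15, 1) = 1
B (Maxine): max(1, 3) = 3
E (Minnie): min(8, 5, 14) = 5
F (Minnie): min(6, 4) = 4
D (Maxine): max(5, 4, 2) = 5
H (Minnie): min(13, 1, 17, 11) = 1
I (Minnie): min(17, 7, 14, 13) = 7
J (Minnie): min(6, 4, 0, 15) = 0
G (Maxine): max(1, 7, 0, 14) = 14
Root (Minnie): min(3, 5, 14, 10) = 3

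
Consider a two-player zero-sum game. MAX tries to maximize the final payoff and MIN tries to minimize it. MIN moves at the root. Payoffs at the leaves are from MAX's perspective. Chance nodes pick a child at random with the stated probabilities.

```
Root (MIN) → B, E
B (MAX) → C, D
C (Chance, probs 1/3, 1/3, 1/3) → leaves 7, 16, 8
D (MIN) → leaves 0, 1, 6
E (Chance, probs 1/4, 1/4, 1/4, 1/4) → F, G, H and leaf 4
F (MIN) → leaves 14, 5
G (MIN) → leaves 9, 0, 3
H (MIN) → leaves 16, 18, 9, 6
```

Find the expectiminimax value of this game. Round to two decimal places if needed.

3.75

C (Chance): 1/3·7 + 1/3·16 + 1/3·8 = 10.33
D (MIN): min(0, 1, 6) = 0
B (MAX): max(10.33, 0) = 10.33
F (MIN): min(14, 5) = 5
G (MIN): min(9, 0, 3) = 0
H (MIN): min(16, 18, 9, 6) = 6
E (Chance): 1/4·5 + 1/4·0 + 1/4·6 + 1/4·4 = 3.75
Root (MIN): min(10.33, 3.75) = 3.75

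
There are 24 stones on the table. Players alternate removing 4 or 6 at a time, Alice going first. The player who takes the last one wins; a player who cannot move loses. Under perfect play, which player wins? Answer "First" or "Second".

Mark each pile size as W (mover wins) or L (mover loses):
i:   0  1  2  3  4  5  6  7  8  9 10 11 12 13 14 15 16 17 18 19 20 21 22 23 24
     L  L  L  L  W  W  W  W  W  W  L  L  L  L  W  W  W  W  W  W  L  L  L  L  W
Position 24 is W, so the first player wins.

First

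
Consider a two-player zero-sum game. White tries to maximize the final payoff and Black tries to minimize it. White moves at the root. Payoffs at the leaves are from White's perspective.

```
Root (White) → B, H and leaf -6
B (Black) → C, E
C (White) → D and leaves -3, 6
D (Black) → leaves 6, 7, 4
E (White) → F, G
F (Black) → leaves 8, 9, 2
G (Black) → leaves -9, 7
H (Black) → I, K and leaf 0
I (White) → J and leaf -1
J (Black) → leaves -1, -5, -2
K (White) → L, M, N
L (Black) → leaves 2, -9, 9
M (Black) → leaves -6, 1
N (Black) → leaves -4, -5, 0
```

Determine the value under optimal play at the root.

2

D (Black): min(6, 7, 4) = 4
C (White): max(4, -3, 6) = 6
F (Black): min(8, 9, 2) = 2
G (Black): min(-9, 7) = -9
E (White): max(2, -9) = 2
B (Black): min(6, 2) = 2
J (Black): min(-1, -5, -2) = -5
I (White): max(-5, -1) = -1
L (Black): min(2, -9, 9) = -9
M (Black): min(-6, 1) = -6
N (Black): min(-4, -5, 0) = -5
K (White): max(-9, -6, -5) = -5
H (Black): min(-1, -5, 0) = -5
Root (White): max(2, -5, -6) = 2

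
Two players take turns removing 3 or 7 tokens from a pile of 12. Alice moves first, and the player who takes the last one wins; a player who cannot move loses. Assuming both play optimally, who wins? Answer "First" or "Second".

Mark each pile size as W (mover wins) or L (mover loses):
i:   0  1  2  3  4  5  6  7  8  9 10 11 12
     L  L  L  W  W  W  L  W  W  W  L  L  L
Position 12 is L, so the second player wins.

Second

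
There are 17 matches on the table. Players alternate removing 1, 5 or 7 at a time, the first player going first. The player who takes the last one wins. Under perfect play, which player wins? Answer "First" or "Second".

Mark each pile size as W (mover wins) or L (mover loses):
i:   0  1  2  3  4  5  6  7  8  9 10 11 12 13 14 15 16 17
     L  W  L  W  L  W  L  W  L  W  L  W  L  W  L  W  L  W
Position 17 is W, so the first player wins.

First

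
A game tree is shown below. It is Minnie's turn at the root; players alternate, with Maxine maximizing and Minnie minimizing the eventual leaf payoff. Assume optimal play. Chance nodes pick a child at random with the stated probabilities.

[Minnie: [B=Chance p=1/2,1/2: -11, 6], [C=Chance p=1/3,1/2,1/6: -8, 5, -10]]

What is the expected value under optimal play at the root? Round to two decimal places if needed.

-2.5

B (Chance): 1/2·-11 + 1/2·6 = -2.5
C (Chance): 1/3·-8 + 1/2·5 + 1/6·-10 = -1.83
Root (Minnie): min(-2.5, -1.83) = -2.5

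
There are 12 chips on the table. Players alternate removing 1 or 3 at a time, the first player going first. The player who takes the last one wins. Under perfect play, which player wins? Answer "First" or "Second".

i:   0  1  2  3  4  5  6  7  8  9 10 11 12
     L  W  L  W  L  W  L  W  L  W  L  W  L
Position 12 is L, so the second player wins.

Second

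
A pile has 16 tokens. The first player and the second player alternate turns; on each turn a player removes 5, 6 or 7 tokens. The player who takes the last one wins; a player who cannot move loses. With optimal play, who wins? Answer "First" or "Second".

Second

i:   0  1  2  3  4  5  6  7  8  9 10 11 12 13 14 15 16
     L  L  L  L  L  W  W  W  W  W  W  W  L  L  L  L  L
Position 16 is L, so the second player wins.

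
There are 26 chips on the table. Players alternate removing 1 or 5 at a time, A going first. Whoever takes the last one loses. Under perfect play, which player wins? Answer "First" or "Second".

W/L table (W = player to move can force a win):
i:   0  1  2  3  4  5  6  7  8  9 10 11 12 13 14 15 16 17 18 19 20 21 22 23 24 25 26
     W  L  W  L  W  L  W  L  W  L  W  L  W  L  W  L  W  L  W  L  W  L  W  L  W  L  W
Position 26 is W, so the first player wins.

First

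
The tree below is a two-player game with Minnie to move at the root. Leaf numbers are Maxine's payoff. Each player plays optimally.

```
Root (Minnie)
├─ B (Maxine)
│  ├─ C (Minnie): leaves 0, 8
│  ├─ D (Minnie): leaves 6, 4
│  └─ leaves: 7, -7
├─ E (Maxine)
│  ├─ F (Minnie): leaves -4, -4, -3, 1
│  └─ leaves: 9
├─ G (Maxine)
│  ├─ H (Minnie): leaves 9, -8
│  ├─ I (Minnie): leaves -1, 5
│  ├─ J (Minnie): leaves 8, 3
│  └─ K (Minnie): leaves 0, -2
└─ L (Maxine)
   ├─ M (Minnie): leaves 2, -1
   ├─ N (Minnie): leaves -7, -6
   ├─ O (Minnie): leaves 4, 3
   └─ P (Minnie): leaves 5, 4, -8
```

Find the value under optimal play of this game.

C (Minnie): min(0, 8) = 0
D (Minnie): min(6, 4) = 4
B (Maxine): max(0, 4, 7, -7) = 7
F (Minnie): min(-4, -4, -3, 1) = -4
E (Maxine): max(-4, 9) = 9
H (Minnie): min(9, -8) = -8
I (Minnie): min(-1, 5) = -1
J (Minnie): min(8, 3) = 3
K (Minnie): min(0, -2) = -2
G (Maxine): max(-8, -1, 3, -2) = 3
M (Minnie): min(2, -1) = -1
N (Minnie): min(-7, -6) = -7
O (Minnie): min(4, 3) = 3
P (Minnie): min(5, 4, -8) = -8
L (Maxine): max(-1, -7, 3, -8) = 3
Root (Minnie): min(7, 9, 3, 3) = 3

3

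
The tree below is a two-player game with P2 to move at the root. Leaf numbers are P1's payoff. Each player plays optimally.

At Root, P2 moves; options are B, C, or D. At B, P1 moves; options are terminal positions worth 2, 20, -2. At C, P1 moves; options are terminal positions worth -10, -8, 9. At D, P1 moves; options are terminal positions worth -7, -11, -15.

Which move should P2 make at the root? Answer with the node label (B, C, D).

D

B (P1): max(2, 20, -2) = 20
C (P1): max(-10, -8, 9) = 9
D (P1): max(-7, -11, -15) = -7
Root (P2): min(20, 9, -7) = -7
P2 picks the child with the lowest value: D (value -7).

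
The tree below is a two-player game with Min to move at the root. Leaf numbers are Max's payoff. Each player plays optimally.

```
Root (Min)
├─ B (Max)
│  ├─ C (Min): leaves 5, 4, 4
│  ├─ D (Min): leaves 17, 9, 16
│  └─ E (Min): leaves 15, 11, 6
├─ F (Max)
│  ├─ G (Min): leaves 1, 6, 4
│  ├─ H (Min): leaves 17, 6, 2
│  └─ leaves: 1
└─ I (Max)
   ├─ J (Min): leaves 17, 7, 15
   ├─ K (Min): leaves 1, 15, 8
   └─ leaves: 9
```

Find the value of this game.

2

C (Min): min(5, 4, 4) = 4
D (Min): min(17, 9, 16) = 9
E (Min): min(15, 11, 6) = 6
B (Max): max(4, 9, 6) = 9
G (Min): min(1, 6, 4) = 1
H (Min): min(17, 6, 2) = 2
F (Max): max(1, 2, 1) = 2
J (Min): min(17, 7, 15) = 7
K (Min): min(1, 15, 8) = 1
I (Max): max(7, 1, 9) = 9
Root (Min): min(9, 2, 9) = 2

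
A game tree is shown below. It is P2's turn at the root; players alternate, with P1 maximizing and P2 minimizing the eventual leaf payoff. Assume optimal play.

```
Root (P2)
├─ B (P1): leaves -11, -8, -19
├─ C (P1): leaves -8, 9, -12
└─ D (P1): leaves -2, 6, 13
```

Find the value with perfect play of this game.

B (P1): max(-11, -8, -19) = -8
C (P1): max(-8, 9, -12) = 9
D (P1): max(-2, 6, 13) = 13
Root (P2): min(-8, 9, 13) = -8

-8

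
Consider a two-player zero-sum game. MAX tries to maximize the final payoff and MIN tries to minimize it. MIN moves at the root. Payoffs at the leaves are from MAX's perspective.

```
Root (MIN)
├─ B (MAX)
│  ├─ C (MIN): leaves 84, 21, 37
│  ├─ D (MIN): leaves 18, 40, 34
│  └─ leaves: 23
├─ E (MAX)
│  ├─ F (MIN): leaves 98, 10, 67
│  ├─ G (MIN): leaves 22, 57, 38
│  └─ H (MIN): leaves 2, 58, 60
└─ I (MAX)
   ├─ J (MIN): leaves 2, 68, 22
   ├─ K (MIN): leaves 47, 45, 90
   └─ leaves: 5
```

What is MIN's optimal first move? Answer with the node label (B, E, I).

C (MIN): min(84, 21, 37) = 21
D (MIN): min(18, 40, 34) = 18
B (MAX): max(21, 18, 23) = 23
F (MIN): min(98, 10, 67) = 10
G (MIN): min(22, 57, 38) = 22
H (MIN): min(2, 58, 60) = 2
E (MAX): max(10, 22, 2) = 22
J (MIN): min(2, 68, 22) = 2
K (MIN): min(47, 45, 90) = 45
I (MAX): max(2, 45, 5) = 45
Root (MIN): min(23, 22, 45) = 22
MIN picks the child with the lowest value: E (value 22).

E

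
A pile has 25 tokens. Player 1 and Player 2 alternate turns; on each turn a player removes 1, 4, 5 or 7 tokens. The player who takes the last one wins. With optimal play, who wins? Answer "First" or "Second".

First

Compute winning (W) and losing (L) positions by backward induction:
i:   0  1  2  3  4  5  6  7  8  9 10 11 12 13 14 15 16 17 18 19 20 21 22 23 24 25
     L  W  L  W  W  W  W  W  L  W  L  W  W  W  W  W  L  W  L  W  W  W  W  W  L  W
Position 25 is W, so the first player wins.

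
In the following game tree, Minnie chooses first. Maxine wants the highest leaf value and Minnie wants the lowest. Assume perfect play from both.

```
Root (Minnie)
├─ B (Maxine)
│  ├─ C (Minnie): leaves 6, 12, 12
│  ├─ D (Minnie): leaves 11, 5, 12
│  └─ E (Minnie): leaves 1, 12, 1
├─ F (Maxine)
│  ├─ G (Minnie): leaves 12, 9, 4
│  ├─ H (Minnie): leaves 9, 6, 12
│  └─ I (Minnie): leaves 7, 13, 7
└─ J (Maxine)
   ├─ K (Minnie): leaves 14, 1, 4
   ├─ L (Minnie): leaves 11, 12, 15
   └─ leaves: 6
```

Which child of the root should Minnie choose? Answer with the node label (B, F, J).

B

C (Minnie): min(6, 12, 12) = 6
D (Minnie): min(11, 5, 12) = 5
E (Minnie): min(1, 12, 1) = 1
B (Maxine): max(6, 5, 1) = 6
G (Minnie): min(12, 9, 4) = 4
H (Minnie): min(9, 6, 12) = 6
I (Minnie): min(7, 13, 7) = 7
F (Maxine): max(4, 6, 7) = 7
K (Minnie): min(14, 1, 4) = 1
L (Minnie): min(11, 12, 15) = 11
J (Maxine): max(1, 11, 6) = 11
Root (Minnie): min(6, 7, 11) = 6
Minnie picks the child with the lowest value: B (value 6).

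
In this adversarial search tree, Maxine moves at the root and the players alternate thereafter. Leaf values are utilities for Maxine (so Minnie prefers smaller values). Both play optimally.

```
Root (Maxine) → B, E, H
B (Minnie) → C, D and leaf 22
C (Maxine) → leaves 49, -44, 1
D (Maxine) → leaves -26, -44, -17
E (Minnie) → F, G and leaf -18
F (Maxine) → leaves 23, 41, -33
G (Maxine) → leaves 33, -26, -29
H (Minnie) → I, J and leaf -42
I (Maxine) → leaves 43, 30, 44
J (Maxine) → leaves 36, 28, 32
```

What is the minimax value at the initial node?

C (Maxine): max(49, -44, 1) = 49
D (Maxine): max(-26, -44, -17) = -17
B (Minnie): min(49, -17, 22) = -17
F (Maxine): max(23, 41, -33) = 41
G (Maxine): max(33, -26, -29) = 33
E (Minnie): min(41, 33, -18) = -18
I (Maxine): max(43, 30, 44) = 44
J (Maxine): max(36, 28, 32) = 36
H (Minnie): min(44, 36, -42) = -42
Root (Maxine): max(-17, -18, -42) = -17

-17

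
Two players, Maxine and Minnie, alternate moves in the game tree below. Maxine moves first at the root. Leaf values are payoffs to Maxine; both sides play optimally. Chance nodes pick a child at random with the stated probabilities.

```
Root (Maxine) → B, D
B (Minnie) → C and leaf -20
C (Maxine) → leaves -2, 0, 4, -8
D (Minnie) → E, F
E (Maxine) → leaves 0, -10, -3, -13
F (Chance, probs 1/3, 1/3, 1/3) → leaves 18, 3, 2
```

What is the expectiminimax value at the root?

0

C (Maxine): max(-2, 0, 4, -8) = 4
B (Minnie): min(4, -20) = -20
E (Maxine): max(0, -10, -3, -13) = 0
F (Chance): 1/3·18 + 1/3·3 + 1/3·2 = 7.67
D (Minnie): min(0, 7.67) = 0
Root (Maxine): max(-20, 0) = 0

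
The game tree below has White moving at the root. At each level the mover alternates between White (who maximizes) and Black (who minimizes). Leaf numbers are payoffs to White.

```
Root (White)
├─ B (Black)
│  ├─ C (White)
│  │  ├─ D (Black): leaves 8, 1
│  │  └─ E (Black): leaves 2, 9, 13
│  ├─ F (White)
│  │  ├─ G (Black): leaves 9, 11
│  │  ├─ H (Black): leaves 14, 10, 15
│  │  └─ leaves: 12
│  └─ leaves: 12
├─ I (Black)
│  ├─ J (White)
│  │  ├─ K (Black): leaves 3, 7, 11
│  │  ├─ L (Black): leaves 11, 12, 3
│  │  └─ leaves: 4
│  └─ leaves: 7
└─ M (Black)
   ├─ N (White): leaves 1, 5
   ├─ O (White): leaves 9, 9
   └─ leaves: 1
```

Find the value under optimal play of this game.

D (Black): min(8, 1) = 1
E (Black): min(2, 9, 13) = 2
C (White): max(1, 2) = 2
G (Black): min(9, 11) = 9
H (Black): min(14, 10, 15) = 10
F (White): max(9, 10, 12) = 12
B (Black): min(2, 12, 12) = 2
K (Black): min(3, 7, 11) = 3
L (Black): min(11, 12, 3) = 3
J (White): max(3, 3, 4) = 4
I (Black): min(4, 7) = 4
N (White): max(1, 5) = 5
O (White): max(9, 9) = 9
M (Black): min(5, 9, 1) = 1
Root (White): max(2, 4, 1) = 4

4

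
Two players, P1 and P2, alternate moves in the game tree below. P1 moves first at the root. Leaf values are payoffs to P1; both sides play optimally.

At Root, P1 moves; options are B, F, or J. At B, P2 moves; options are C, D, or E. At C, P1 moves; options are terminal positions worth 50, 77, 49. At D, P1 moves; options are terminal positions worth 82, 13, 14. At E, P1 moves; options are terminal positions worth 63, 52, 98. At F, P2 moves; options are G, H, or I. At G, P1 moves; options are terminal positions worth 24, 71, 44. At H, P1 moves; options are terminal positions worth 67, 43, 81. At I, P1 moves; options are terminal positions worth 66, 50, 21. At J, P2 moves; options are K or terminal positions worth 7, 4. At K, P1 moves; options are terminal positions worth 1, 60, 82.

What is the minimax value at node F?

G: max(24, 71, 44) = 71
H: max(67, 43, 81) = 81
I: max(66, 50, 21) = 66
F: min(71, 81, 66) = 66

66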